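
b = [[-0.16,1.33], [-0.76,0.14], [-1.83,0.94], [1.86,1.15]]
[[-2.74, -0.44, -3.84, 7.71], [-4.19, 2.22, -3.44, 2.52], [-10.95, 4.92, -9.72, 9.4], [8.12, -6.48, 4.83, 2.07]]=b @ [[5.25, -3.05, 4.08, -2.3],  [-1.43, -0.7, -2.40, 5.52]]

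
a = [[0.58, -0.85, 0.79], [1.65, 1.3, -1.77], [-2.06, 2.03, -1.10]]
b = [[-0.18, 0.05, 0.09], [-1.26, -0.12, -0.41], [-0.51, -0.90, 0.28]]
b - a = [[-0.76, 0.9, -0.7], [-2.91, -1.42, 1.36], [1.55, -2.93, 1.38]]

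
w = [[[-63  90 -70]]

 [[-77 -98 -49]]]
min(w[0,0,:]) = -70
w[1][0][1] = -98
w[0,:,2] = [-70]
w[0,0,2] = -70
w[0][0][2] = -70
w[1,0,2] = -49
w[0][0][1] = 90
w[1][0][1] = -98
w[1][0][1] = -98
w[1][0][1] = -98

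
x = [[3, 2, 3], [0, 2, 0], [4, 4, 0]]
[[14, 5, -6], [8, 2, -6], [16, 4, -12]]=x @ [[0, 0, 0], [4, 1, -3], [2, 1, 0]]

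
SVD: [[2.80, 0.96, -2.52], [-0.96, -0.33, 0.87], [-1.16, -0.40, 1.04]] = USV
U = [[-0.88, 0.02, 0.47], [0.30, -0.75, 0.59], [0.36, 0.66, 0.65]]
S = [4.41, 0.01, 0.0]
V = [[-0.72, -0.25, 0.65], [-0.56, -0.35, -0.75], [0.41, -0.91, 0.11]]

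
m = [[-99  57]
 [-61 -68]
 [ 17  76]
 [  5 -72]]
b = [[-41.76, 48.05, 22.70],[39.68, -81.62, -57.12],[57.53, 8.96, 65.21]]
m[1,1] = -68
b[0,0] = -41.76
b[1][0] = 39.68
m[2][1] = 76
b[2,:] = [57.53, 8.96, 65.21]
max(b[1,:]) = 39.68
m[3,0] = 5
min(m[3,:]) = -72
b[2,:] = [57.53, 8.96, 65.21]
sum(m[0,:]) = -42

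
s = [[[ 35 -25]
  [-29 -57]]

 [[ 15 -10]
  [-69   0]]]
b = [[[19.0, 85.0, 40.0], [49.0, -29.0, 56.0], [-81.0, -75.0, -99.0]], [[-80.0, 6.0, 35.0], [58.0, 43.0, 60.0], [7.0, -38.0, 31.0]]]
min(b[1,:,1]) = -38.0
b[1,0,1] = 6.0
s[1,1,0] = -69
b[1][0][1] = 6.0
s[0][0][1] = -25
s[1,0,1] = -10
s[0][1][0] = -29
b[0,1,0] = 49.0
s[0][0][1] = -25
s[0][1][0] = -29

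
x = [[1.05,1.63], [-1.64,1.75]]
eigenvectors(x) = [[-0.15+0.69j, (-0.15-0.69j)], [(-0.71+0j), -0.71-0.00j]]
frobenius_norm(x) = 3.08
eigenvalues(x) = [(1.4+1.6j), (1.4-1.6j)]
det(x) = 4.51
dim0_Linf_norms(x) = [1.64, 1.75]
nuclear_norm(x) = 4.30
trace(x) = 2.80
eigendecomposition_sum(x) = [[0.52+0.95j, (0.82-0.71j)], [-0.82+0.72j, 0.88+0.65j]] + [[(0.52-0.95j), (0.82+0.71j)], [(-0.82-0.72j), 0.88-0.65j]]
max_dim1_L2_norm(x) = 2.4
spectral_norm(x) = 2.50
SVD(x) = [[0.41,0.91],  [0.91,-0.41]] @ diag([2.502528453450341, 1.8024570285228558]) @ [[-0.42, 0.91], [0.91, 0.42]]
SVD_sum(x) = [[-0.44, 0.93], [-0.97, 2.06]] + [[1.49, 0.7], [-0.67, -0.31]]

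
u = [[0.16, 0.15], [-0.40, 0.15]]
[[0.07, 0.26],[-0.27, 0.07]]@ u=[[-0.09, 0.05], [-0.07, -0.03]]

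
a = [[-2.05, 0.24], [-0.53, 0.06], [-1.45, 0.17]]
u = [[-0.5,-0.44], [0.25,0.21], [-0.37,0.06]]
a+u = [[-2.55, -0.20], [-0.28, 0.27], [-1.82, 0.23]]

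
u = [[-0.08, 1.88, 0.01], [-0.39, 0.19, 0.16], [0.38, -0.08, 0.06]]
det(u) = 0.16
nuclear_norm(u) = 2.59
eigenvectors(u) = [[(0.84+0j),  (0.84-0j),  0.38+0.00j], [0.03+0.39j,  0.03-0.39j,  (0.05+0j)], [(-0.07-0.36j),  -0.07+0.36j,  (0.92+0j)]]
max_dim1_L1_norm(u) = 1.97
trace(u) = 0.17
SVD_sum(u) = [[-0.15, 1.87, 0.02],[-0.02, 0.22, 0.00],[0.01, -0.11, -0.00]] + [[0.07, 0.01, -0.01],[-0.39, -0.03, 0.06],[0.36, 0.03, -0.05]] + [[-0.0, 0.0, -0.01], [0.01, -0.00, 0.10], [0.02, -0.00, 0.11]]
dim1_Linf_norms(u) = [1.88, 0.39, 0.38]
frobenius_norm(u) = 1.98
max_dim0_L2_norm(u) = 1.89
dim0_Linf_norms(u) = [0.39, 1.88, 0.16]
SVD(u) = [[-0.99, 0.12, -0.04], [-0.12, -0.73, 0.67], [0.06, 0.67, 0.74]] @ diag([1.8966433427991916, 0.5370304011581573, 0.15310904103748127]) @ [[0.08, -1.0, -0.01], [0.99, 0.08, -0.14], [0.14, -0.00, 0.99]]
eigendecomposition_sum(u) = [[(-0.04+0.42j),  (0.9-0.13j),  -0.03-0.16j], [-0.20-0.01j,  (0.09+0.41j),  (0.07-0.02j)], [0.18-0.02j,  (-0.13-0.38j),  -0.07+0.03j]] + [[-0.04-0.42j,0.90+0.13j,(-0.03+0.16j)], [-0.20+0.01j,0.09-0.41j,(0.07+0.02j)], [(0.18+0.02j),(-0.13+0.38j),-0.07-0.03j]] + [[0j, (0.07-0j), 0.08-0.00j], [0j, 0.01-0.00j, 0.01-0.00j], [(0.01+0j), (0.18-0j), (0.2-0j)]]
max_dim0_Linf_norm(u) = 1.88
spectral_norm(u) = 1.90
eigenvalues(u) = [(-0.02+0.86j), (-0.02-0.86j), (0.21+0j)]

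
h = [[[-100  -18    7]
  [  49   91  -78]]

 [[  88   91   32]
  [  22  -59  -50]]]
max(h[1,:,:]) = 91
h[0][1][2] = -78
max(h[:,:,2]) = 32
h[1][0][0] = 88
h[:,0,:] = [[-100, -18, 7], [88, 91, 32]]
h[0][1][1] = 91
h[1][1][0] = 22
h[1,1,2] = -50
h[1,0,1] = 91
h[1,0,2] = 32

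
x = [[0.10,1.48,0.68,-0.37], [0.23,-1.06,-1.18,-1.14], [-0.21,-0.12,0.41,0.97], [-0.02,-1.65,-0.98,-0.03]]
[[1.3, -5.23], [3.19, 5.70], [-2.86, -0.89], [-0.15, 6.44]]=x@[[0.27, 4.26], [-0.11, -2.68], [0.43, -2.16], [-3.09, 0.59]]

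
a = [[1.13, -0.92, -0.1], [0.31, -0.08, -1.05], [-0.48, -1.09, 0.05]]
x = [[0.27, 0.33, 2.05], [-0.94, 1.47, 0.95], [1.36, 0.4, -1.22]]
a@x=[[1.03,-1.02,1.56], [-1.27,-0.44,1.84], [0.96,-1.74,-2.08]]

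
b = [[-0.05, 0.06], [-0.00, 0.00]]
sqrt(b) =[[0.00+0.22j, 0.00-0.27j], [(-0+0j), 0.00+0.00j]]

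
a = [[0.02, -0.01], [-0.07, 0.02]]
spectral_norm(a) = 0.08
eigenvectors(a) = [[0.35, 0.35], [-0.94, 0.94]]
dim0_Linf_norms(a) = [0.07, 0.02]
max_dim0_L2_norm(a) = 0.07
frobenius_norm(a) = 0.08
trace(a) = 0.04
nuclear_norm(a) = 0.08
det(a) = -0.00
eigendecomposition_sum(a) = [[0.02, -0.01],[-0.06, 0.02]] + [[-0.00,-0.00], [-0.01,-0.0]]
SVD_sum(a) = [[0.02, -0.01], [-0.07, 0.02]] + [[-0.0,  -0.00], [-0.0,  -0.00]]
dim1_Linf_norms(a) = [0.02, 0.07]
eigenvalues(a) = [0.05, -0.01]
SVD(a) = [[-0.29, 0.96], [0.96, 0.29]] @ diag([0.07605551275463988, 0.003944487245360113]) @ [[-0.96, 0.29], [-0.29, -0.96]]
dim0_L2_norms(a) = [0.07, 0.02]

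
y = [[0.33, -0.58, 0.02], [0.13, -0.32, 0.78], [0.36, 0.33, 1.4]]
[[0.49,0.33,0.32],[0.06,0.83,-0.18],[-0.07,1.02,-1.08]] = y @ [[0.92,0.01,-0.38], [-0.32,-0.53,-0.78], [-0.21,0.85,-0.49]]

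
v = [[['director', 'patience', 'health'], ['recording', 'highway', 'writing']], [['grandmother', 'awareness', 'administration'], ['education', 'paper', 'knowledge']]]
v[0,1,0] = 'recording'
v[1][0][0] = 'grandmother'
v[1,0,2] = 'administration'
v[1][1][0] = 'education'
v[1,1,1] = 'paper'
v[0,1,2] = 'writing'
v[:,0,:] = [['director', 'patience', 'health'], ['grandmother', 'awareness', 'administration']]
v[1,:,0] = ['grandmother', 'education']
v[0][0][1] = 'patience'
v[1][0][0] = 'grandmother'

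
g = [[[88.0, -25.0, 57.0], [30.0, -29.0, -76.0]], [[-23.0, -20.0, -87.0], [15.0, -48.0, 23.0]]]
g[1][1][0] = 15.0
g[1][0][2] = -87.0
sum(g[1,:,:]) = -140.0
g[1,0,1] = -20.0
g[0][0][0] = 88.0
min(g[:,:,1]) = -48.0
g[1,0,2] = -87.0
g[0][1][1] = -29.0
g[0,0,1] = -25.0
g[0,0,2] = 57.0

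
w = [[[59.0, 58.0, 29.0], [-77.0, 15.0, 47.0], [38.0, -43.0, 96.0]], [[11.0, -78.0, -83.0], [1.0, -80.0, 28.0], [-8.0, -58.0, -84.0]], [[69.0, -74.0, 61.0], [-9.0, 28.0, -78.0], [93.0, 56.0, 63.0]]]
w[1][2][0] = -8.0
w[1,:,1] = [-78.0, -80.0, -58.0]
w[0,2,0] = 38.0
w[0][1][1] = 15.0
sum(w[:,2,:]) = 153.0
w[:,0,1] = [58.0, -78.0, -74.0]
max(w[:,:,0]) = 93.0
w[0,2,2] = 96.0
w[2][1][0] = -9.0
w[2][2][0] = 93.0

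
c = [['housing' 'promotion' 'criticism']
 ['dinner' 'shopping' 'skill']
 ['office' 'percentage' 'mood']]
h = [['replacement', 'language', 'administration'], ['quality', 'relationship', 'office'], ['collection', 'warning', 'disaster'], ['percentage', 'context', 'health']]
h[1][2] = 'office'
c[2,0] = 'office'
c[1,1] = 'shopping'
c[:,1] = ['promotion', 'shopping', 'percentage']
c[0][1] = 'promotion'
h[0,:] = ['replacement', 'language', 'administration']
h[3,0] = 'percentage'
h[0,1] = 'language'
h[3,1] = 'context'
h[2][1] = 'warning'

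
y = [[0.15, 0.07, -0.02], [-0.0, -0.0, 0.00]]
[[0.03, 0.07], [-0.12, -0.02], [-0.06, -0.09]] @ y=[[0.0, 0.00, -0.0], [-0.02, -0.01, 0.0], [-0.01, -0.00, 0.0]]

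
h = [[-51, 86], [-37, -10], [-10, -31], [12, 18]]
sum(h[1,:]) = -47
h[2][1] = -31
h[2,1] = -31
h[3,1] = 18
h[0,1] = 86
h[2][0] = -10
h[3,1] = 18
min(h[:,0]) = -51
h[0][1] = 86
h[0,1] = 86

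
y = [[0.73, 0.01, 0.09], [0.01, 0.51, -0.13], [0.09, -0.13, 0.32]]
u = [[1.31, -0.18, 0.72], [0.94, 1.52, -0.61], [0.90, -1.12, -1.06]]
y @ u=[[1.05, -0.22, 0.42],[0.38, 0.92, -0.17],[0.28, -0.57, -0.2]]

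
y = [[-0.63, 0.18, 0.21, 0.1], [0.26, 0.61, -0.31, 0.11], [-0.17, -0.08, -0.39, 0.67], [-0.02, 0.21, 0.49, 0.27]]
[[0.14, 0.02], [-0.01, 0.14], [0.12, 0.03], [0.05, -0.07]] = y @ [[-0.19, -0.06], [0.04, 0.17], [0.01, -0.19], [0.14, -0.06]]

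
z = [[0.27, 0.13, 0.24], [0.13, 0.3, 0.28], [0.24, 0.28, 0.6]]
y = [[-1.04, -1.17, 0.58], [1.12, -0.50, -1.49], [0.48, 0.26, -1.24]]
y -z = [[-1.31,-1.30,0.34], [0.99,-0.8,-1.77], [0.24,-0.02,-1.84]]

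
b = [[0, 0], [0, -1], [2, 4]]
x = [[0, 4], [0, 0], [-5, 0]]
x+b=[[0, 4], [0, -1], [-3, 4]]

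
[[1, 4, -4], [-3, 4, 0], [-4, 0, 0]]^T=[[1, -3, -4], [4, 4, 0], [-4, 0, 0]]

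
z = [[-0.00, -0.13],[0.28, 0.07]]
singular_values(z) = [0.29, 0.13]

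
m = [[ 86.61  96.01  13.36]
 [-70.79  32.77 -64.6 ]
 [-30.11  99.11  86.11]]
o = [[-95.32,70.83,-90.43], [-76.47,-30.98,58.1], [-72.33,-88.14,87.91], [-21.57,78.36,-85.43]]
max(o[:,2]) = 87.91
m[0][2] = 13.36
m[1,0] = -70.79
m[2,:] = [-30.11, 99.11, 86.11]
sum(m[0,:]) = 195.98000000000002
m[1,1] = 32.77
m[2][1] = 99.11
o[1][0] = -76.47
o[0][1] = 70.83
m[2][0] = -30.11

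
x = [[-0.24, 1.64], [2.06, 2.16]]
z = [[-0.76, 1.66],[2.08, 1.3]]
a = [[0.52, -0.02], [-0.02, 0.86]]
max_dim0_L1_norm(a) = 0.88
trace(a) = 1.38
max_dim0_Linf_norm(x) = 2.16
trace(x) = 1.92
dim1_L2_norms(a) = [0.52, 0.86]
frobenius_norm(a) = 1.01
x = a + z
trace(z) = 0.54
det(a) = 0.45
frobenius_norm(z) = 3.06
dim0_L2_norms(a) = [0.52, 0.86]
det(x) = -3.90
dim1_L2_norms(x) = [1.66, 2.98]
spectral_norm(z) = 2.48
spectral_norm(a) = 0.86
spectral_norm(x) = 3.19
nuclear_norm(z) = 4.27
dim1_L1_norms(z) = [2.42, 3.38]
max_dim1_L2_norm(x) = 2.98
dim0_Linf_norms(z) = [2.08, 1.66]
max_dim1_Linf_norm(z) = 2.08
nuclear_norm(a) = 1.38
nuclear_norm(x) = 4.41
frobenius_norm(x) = 3.41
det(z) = -4.44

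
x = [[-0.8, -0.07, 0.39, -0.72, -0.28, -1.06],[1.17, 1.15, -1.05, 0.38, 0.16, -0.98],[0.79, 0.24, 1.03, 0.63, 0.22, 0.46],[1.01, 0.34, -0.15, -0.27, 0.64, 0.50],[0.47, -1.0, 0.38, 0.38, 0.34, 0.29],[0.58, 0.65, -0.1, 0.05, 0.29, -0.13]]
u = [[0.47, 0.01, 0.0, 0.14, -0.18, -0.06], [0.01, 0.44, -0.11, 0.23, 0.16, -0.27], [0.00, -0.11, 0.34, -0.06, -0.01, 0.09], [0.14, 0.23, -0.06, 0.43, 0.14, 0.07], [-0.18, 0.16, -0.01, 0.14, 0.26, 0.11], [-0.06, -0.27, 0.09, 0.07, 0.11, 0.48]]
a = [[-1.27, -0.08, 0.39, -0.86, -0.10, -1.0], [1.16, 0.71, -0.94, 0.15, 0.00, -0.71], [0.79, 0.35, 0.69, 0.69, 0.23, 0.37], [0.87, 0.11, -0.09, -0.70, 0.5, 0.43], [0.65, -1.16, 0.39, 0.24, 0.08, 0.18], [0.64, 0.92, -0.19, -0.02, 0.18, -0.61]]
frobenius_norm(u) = 1.24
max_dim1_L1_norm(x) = 4.89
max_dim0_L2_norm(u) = 0.6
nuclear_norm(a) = 7.79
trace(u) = 2.42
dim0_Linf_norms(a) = [1.27, 1.16, 0.94, 0.86, 0.5, 1.0]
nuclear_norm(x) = 7.73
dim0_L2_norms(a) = [2.27, 1.68, 1.31, 1.34, 0.59, 1.49]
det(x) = 0.45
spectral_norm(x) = 2.60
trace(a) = -1.10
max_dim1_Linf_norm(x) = 1.17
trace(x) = 1.32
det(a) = 0.16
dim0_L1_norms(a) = [5.38, 3.33, 2.69, 2.66, 1.09, 3.3]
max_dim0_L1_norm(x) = 4.82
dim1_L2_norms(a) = [1.88, 1.81, 1.37, 1.3, 1.42, 1.3]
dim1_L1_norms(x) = [3.32, 4.89, 3.37, 2.91, 2.86, 1.8]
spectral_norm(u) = 0.85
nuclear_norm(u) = 2.42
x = a + u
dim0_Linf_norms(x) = [1.17, 1.15, 1.05, 0.72, 0.64, 1.06]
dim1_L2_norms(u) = [0.53, 0.6, 0.37, 0.53, 0.4, 0.58]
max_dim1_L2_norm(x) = 2.22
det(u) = 0.00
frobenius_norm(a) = 3.75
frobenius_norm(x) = 3.78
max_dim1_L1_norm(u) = 1.22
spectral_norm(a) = 2.55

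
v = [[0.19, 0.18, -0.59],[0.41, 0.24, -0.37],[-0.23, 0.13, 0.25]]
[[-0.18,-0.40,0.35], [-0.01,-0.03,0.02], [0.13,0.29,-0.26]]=v @ [[0.17, 0.38, -0.33], [0.40, 0.88, -0.77], [0.48, 1.07, -0.93]]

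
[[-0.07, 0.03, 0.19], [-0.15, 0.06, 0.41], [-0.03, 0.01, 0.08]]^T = [[-0.07,-0.15,-0.03], [0.03,0.06,0.01], [0.19,0.41,0.08]]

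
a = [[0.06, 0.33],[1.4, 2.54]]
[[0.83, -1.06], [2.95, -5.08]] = a@[[-3.7,3.25], [3.20,-3.79]]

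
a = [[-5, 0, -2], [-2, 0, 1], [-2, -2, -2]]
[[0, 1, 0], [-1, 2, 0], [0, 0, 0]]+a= [[-5, 1, -2], [-3, 2, 1], [-2, -2, -2]]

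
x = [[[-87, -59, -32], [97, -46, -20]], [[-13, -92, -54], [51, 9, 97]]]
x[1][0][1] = -92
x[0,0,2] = -32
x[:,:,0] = [[-87, 97], [-13, 51]]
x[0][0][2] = -32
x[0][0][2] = -32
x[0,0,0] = -87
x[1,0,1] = -92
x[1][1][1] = 9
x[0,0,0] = -87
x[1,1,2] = 97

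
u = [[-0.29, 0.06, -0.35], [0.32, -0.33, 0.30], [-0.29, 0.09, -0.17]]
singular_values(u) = [0.77, 0.19, 0.09]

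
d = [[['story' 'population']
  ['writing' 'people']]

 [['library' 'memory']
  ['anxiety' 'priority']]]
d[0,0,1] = 'population'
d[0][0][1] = 'population'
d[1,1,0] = 'anxiety'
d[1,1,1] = 'priority'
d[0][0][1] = 'population'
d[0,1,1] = 'people'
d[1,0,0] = 'library'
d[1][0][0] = 'library'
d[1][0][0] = 'library'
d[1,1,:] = ['anxiety', 'priority']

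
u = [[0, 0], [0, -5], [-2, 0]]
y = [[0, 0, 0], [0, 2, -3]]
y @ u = [[0, 0], [6, -10]]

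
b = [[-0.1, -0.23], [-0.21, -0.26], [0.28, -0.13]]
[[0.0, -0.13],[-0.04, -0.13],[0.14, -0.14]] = b @ [[0.42, -0.2], [-0.2, 0.67]]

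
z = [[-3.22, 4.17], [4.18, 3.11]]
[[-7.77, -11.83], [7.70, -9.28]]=z @[[2.05, -0.07], [-0.28, -2.89]]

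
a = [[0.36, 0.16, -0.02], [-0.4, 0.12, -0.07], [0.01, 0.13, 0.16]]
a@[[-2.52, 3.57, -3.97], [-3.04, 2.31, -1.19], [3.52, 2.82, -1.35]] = [[-1.46, 1.6, -1.59], [0.4, -1.35, 1.54], [0.14, 0.79, -0.41]]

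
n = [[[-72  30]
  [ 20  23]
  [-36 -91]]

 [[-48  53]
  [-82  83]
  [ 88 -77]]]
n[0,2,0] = -36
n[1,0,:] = [-48, 53]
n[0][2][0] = -36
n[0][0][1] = 30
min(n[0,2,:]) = -91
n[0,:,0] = [-72, 20, -36]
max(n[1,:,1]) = 83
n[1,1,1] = 83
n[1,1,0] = -82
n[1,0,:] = [-48, 53]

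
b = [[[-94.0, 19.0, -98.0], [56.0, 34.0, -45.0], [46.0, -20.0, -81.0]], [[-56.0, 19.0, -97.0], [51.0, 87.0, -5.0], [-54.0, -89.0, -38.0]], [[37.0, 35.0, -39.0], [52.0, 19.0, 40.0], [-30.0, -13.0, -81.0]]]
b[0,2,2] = -81.0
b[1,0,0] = -56.0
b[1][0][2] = -97.0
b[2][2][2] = -81.0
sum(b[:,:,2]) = -444.0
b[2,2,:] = [-30.0, -13.0, -81.0]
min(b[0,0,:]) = -98.0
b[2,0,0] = 37.0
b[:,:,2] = [[-98.0, -45.0, -81.0], [-97.0, -5.0, -38.0], [-39.0, 40.0, -81.0]]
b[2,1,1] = 19.0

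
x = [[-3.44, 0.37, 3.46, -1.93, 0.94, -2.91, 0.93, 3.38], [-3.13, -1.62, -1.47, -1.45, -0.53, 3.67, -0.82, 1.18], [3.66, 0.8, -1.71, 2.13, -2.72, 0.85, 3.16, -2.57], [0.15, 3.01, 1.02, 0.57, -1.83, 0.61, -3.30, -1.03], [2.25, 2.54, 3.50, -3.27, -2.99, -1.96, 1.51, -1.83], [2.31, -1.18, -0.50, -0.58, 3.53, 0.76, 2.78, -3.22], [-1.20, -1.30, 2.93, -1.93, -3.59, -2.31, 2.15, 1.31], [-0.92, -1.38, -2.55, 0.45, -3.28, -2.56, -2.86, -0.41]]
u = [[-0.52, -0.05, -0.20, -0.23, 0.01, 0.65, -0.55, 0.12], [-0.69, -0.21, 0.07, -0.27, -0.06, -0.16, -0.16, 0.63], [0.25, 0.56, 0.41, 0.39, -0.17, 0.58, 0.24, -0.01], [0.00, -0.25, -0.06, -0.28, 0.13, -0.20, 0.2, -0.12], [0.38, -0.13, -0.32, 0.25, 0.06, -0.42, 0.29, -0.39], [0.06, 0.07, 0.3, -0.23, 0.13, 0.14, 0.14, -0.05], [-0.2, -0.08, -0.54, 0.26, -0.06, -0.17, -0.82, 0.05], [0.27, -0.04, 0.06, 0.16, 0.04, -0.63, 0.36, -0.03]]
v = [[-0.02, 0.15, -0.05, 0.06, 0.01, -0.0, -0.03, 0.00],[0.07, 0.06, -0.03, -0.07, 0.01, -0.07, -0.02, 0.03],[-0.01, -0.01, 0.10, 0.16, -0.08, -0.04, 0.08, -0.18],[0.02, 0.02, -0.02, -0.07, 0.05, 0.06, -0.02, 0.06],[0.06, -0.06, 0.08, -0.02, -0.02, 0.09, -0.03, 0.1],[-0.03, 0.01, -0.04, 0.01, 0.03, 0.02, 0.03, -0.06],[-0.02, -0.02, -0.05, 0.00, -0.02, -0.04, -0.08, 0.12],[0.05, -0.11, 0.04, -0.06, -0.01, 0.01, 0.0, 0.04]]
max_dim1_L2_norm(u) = 1.06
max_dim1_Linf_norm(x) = 3.67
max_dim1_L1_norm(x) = 19.85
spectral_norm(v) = 0.35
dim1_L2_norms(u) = [1.05, 1.02, 1.06, 0.51, 0.86, 0.46, 1.05, 0.8]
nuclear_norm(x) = 43.30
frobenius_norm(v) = 0.49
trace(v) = 0.03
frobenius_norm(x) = 17.90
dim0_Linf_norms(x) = [3.66, 3.01, 3.5, 3.27, 3.59, 3.67, 3.3, 3.38]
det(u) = 0.00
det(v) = -0.00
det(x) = -79533.24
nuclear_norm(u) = 5.10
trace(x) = -6.69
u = v @ x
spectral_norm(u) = 1.67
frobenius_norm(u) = 2.50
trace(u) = -1.25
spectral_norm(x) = 10.25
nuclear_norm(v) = 1.02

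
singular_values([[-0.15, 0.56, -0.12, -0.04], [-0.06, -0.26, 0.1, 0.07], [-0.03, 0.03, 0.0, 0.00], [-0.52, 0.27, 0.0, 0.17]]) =[0.79, 0.44, 0.02, 0.01]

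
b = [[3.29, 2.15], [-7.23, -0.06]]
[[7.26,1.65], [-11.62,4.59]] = b@ [[1.60,-0.65], [0.93,1.76]]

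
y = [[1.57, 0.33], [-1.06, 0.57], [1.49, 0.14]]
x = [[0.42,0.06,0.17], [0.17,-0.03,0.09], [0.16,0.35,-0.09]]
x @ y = [[0.85,0.2], [0.43,0.05], [-0.25,0.24]]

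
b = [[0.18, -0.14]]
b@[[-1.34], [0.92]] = [[-0.37]]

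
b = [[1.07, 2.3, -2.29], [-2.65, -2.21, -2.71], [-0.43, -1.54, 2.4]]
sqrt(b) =[[-0.28-1.32j, 0.63-1.04j, (-2.42-1.5j)], [-0.01+2.20j, (-0.06+1.73j), 0.16+2.49j], [0.26+0.72j, (-0.51+0.57j), (2.03+0.82j)]]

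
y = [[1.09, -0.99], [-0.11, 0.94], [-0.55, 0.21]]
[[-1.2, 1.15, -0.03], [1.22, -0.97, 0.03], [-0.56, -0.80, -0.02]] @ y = [[-1.42, 2.26], [1.42, -2.11], [-0.51, -0.20]]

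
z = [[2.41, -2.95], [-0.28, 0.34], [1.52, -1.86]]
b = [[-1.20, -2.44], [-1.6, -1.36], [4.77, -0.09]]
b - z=[[-3.61,0.51], [-1.32,-1.70], [3.25,1.77]]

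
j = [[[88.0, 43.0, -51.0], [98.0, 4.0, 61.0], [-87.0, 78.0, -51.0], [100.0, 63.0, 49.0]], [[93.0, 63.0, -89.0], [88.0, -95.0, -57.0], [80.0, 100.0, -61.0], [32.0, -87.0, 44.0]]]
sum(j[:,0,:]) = 147.0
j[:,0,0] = [88.0, 93.0]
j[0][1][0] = 98.0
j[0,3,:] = [100.0, 63.0, 49.0]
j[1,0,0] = 93.0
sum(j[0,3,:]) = 212.0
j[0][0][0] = 88.0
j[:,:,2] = [[-51.0, 61.0, -51.0, 49.0], [-89.0, -57.0, -61.0, 44.0]]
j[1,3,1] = -87.0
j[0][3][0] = 100.0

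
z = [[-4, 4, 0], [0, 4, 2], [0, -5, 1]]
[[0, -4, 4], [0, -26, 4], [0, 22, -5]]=z@ [[0, -4, 0], [0, -5, 1], [0, -3, 0]]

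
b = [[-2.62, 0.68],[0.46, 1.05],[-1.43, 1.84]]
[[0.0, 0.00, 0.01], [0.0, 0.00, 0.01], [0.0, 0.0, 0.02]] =b @ [[0.0, -0.00, 0.0], [0.0, -0.0, 0.01]]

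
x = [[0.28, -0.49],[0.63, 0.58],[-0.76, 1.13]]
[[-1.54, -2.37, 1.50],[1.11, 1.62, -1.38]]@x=[[-3.06,1.08], [2.38,-1.16]]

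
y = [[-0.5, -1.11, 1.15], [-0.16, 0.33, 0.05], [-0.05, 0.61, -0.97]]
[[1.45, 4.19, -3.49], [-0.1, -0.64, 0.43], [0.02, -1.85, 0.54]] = y@[[-1.86, -1.65, 3.21], [-1.11, -2.78, 2.72], [-0.62, 0.24, 0.99]]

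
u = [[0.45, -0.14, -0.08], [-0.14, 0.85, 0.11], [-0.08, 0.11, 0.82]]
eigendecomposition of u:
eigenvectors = [[-0.96, -0.28, 0.08], [-0.27, 0.74, -0.61], [-0.11, 0.61, 0.79]]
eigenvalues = [0.4, 0.99, 0.73]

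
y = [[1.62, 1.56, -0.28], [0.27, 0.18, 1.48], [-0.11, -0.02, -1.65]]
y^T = [[1.62,  0.27,  -0.11], [1.56,  0.18,  -0.02], [-0.28,  1.48,  -1.65]]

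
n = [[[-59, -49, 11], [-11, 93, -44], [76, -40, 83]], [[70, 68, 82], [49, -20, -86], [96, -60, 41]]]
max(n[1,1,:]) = 49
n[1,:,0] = [70, 49, 96]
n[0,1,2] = -44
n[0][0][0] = -59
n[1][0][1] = 68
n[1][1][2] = -86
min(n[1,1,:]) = -86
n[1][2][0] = 96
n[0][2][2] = 83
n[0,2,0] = 76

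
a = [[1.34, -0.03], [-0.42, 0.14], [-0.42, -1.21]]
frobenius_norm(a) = 1.91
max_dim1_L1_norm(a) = 1.63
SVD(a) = [[-0.78, 0.53], [0.21, -0.27], [0.59, 0.8]] @ diag([1.530810154823012, 1.1356144899968241]) @ [[-0.90, -0.43], [0.43, -0.9]]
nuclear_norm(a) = 2.67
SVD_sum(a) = [[1.08, 0.51], [-0.29, -0.14], [-0.81, -0.39]] + [[0.26, -0.54], [-0.13, 0.28], [0.39, -0.82]]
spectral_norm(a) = 1.53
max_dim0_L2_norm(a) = 1.47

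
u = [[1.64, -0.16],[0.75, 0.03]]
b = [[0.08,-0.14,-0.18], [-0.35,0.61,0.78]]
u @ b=[[0.19, -0.33, -0.42], [0.05, -0.09, -0.11]]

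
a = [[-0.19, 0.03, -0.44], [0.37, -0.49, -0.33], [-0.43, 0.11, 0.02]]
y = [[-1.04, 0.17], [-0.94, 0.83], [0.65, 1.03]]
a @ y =[[-0.12, -0.46], [-0.14, -0.68], [0.36, 0.04]]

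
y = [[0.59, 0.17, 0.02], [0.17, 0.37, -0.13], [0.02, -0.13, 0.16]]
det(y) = 0.02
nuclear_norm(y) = 1.12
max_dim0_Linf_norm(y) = 0.59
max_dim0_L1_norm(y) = 0.78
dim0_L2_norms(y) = [0.61, 0.43, 0.21]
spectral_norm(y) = 0.69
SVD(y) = [[-0.86, 0.47, -0.2], [-0.50, -0.71, 0.49], [0.09, 0.52, 0.85]] @ diag([0.6865436281701174, 0.35405195202818285, 0.07940441980169936]) @ [[-0.86, -0.5, 0.09], [0.47, -0.71, 0.52], [-0.2, 0.49, 0.85]]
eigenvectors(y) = [[0.86, 0.47, -0.2], [0.50, -0.71, 0.49], [-0.09, 0.52, 0.85]]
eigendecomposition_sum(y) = [[0.51, 0.3, -0.05], [0.3, 0.17, -0.03], [-0.05, -0.03, 0.01]] + [[0.08, -0.12, 0.09], [-0.12, 0.18, -0.13], [0.09, -0.13, 0.1]] + [[0.00, -0.01, -0.01],[-0.01, 0.02, 0.03],[-0.01, 0.03, 0.06]]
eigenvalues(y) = [0.69, 0.35, 0.08]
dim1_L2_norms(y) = [0.61, 0.43, 0.21]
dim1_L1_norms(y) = [0.78, 0.67, 0.31]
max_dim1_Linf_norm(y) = 0.59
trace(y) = 1.12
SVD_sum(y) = [[0.51, 0.3, -0.05],  [0.3, 0.17, -0.03],  [-0.05, -0.03, 0.01]] + [[0.08,-0.12,0.09], [-0.12,0.18,-0.13], [0.09,-0.13,0.1]] + [[0.0, -0.01, -0.01], [-0.01, 0.02, 0.03], [-0.01, 0.03, 0.06]]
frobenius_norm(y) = 0.78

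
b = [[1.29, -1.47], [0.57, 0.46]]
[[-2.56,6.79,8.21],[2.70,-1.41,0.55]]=b@[[1.95, 0.73, 3.2], [3.45, -3.98, -2.78]]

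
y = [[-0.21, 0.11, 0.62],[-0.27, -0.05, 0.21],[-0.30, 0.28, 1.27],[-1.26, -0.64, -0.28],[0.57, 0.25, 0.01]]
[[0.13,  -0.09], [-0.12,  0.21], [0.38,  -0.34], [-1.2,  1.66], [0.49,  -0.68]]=y @ [[0.67, -0.98], [0.4, -0.49], [0.37, -0.39]]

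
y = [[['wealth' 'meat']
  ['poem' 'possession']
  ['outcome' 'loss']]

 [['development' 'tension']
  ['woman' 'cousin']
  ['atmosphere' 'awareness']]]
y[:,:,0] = [['wealth', 'poem', 'outcome'], ['development', 'woman', 'atmosphere']]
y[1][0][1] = 'tension'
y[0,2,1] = 'loss'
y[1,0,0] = 'development'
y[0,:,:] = [['wealth', 'meat'], ['poem', 'possession'], ['outcome', 'loss']]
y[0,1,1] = 'possession'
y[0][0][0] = 'wealth'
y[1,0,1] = 'tension'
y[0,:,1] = ['meat', 'possession', 'loss']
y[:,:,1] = [['meat', 'possession', 'loss'], ['tension', 'cousin', 'awareness']]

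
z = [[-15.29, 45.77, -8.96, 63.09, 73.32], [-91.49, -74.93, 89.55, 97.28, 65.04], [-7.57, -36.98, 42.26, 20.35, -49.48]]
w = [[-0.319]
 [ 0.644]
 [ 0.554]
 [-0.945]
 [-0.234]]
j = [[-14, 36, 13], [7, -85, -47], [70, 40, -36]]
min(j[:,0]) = -14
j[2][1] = 40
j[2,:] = [70, 40, -36]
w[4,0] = -0.234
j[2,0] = 70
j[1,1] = -85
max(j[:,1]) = 40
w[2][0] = 0.554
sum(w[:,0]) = -0.29999999999999993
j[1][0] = 7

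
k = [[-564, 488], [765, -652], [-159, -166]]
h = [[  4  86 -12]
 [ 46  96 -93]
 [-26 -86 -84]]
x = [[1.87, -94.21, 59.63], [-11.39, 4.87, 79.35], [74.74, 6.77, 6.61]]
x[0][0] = 1.87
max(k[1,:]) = 765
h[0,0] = 4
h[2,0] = -26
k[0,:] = [-564, 488]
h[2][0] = -26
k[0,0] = -564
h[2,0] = -26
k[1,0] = 765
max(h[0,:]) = 86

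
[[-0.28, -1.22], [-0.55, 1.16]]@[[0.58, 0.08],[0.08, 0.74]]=[[-0.26, -0.93], [-0.23, 0.81]]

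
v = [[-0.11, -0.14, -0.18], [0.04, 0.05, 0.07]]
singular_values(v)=[0.27, 0.0]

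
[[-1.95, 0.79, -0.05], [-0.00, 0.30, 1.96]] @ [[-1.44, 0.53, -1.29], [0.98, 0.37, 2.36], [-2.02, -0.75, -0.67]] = [[3.68, -0.70, 4.41], [-3.67, -1.36, -0.61]]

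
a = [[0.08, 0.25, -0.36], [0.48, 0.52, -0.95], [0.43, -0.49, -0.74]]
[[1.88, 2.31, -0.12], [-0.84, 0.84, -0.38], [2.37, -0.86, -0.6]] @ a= [[1.21,1.73,-2.78], [0.17,0.41,-0.21], [-0.48,0.44,0.41]]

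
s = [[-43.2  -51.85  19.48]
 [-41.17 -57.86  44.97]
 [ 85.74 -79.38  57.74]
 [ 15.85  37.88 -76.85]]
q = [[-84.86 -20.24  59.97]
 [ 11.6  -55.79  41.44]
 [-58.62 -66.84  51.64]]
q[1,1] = -55.79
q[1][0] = 11.6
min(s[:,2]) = -76.85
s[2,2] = 57.74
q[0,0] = -84.86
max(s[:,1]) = 37.88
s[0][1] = -51.85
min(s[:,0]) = -43.2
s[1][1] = -57.86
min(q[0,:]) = -84.86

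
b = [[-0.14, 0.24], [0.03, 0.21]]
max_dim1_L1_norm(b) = 0.38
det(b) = -0.04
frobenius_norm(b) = 0.35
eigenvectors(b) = [[-1.00, -0.54], [0.08, -0.84]]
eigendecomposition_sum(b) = [[-0.15, 0.10], [0.01, -0.01]] + [[0.01,0.14], [0.02,0.22]]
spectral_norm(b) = 0.33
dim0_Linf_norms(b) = [0.14, 0.24]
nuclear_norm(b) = 0.44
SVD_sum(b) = [[-0.08, 0.26], [-0.06, 0.18]] + [[-0.06, -0.02],  [0.09, 0.03]]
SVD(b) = [[0.82, 0.58],[0.58, -0.82]] @ diag([0.3317000791588967, 0.11034064294711014]) @ [[-0.29, 0.96], [-0.96, -0.29]]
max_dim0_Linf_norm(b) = 0.24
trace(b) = 0.07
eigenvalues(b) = [-0.16, 0.23]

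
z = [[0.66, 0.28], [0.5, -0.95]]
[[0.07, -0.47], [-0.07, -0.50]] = z@[[0.06,-0.77],  [0.11,0.12]]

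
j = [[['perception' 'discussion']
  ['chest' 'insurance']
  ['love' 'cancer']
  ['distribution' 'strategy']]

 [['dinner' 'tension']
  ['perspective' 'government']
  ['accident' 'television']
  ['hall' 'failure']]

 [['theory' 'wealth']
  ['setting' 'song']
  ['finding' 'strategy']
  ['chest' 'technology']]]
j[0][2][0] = 'love'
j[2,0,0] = 'theory'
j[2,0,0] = 'theory'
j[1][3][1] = 'failure'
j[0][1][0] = 'chest'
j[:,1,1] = ['insurance', 'government', 'song']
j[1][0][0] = 'dinner'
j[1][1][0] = 'perspective'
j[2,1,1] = 'song'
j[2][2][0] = 'finding'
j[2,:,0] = ['theory', 'setting', 'finding', 'chest']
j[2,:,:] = [['theory', 'wealth'], ['setting', 'song'], ['finding', 'strategy'], ['chest', 'technology']]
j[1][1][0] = 'perspective'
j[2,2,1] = 'strategy'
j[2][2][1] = 'strategy'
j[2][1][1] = 'song'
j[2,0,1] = 'wealth'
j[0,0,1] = 'discussion'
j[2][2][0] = 'finding'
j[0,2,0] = 'love'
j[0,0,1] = 'discussion'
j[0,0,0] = 'perception'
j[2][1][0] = 'setting'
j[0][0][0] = 'perception'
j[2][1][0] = 'setting'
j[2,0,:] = ['theory', 'wealth']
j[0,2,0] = 'love'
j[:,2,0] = ['love', 'accident', 'finding']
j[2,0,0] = 'theory'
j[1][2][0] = 'accident'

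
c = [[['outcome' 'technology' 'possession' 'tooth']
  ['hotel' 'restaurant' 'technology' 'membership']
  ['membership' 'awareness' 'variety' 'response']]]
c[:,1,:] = [['hotel', 'restaurant', 'technology', 'membership']]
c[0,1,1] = 'restaurant'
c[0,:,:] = [['outcome', 'technology', 'possession', 'tooth'], ['hotel', 'restaurant', 'technology', 'membership'], ['membership', 'awareness', 'variety', 'response']]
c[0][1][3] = 'membership'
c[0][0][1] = 'technology'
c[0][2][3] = 'response'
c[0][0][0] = 'outcome'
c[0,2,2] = 'variety'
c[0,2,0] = 'membership'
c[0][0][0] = 'outcome'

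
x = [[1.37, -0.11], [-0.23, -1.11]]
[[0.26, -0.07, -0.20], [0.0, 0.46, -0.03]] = x @ [[0.19, -0.08, -0.14],[-0.04, -0.40, 0.06]]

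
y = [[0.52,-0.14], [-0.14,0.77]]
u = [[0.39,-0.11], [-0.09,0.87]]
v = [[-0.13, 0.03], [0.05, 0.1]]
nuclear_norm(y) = 1.29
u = v + y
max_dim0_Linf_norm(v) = 0.13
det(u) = 0.33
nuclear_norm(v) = 0.24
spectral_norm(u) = 0.89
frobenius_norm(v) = 0.17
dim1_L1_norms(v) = [0.16, 0.15]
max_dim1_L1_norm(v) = 0.16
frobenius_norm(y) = 0.95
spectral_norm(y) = 0.83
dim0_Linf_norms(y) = [0.52, 0.77]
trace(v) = -0.03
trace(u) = 1.26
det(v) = -0.01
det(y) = 0.38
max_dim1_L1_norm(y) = 0.91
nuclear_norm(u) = 1.26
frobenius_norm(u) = 0.96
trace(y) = 1.29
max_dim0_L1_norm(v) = 0.18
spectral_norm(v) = 0.14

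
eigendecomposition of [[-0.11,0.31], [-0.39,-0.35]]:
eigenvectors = [[-0.23-0.62j, -0.23+0.62j],[0.75+0.00j, (0.75-0j)]]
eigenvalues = [(-0.23+0.33j), (-0.23-0.33j)]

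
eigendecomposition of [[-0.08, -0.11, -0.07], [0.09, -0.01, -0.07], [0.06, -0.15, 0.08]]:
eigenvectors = [[0.73+0.00j, (0.73-0j), -0.07+0.00j],[-0.03-0.51j, -0.03+0.51j, -0.43+0.00j],[(0.04-0.45j), 0.04+0.45j, (0.9+0j)]]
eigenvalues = [(-0.08+0.12j), (-0.08-0.12j), (0.15+0j)]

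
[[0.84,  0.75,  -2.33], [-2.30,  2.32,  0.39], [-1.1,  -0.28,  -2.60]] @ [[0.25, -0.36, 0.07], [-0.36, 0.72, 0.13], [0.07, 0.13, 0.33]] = [[-0.22, -0.07, -0.61], [-1.38, 2.55, 0.27], [-0.36, -0.14, -0.97]]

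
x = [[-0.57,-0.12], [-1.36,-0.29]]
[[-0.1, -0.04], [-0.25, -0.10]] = x @ [[0.17, 0.06], [0.06, 0.07]]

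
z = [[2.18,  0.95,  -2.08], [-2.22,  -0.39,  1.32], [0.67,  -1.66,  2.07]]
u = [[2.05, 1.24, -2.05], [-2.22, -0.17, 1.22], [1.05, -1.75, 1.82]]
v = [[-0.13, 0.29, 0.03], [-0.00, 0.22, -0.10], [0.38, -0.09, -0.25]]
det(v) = -0.01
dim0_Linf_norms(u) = [2.22, 1.75, 2.05]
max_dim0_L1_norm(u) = 5.32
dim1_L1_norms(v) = [0.45, 0.32, 0.72]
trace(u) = 3.70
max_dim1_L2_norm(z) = 3.16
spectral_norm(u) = 4.09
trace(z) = 3.86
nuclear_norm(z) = 6.71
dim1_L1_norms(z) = [5.21, 3.93, 4.4]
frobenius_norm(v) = 0.61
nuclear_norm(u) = 6.94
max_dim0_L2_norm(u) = 3.2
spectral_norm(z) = 4.30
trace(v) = -0.16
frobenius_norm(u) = 4.89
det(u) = 2.01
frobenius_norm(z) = 4.93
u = z + v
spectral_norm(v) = 0.51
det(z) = 0.01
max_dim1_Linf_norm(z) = 2.22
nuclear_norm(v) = 0.88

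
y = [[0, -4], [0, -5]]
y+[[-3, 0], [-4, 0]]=[[-3, -4], [-4, -5]]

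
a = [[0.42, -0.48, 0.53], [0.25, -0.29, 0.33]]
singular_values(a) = [0.97, 0.01]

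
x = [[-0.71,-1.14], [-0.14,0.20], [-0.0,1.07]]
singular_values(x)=[1.66, 0.5]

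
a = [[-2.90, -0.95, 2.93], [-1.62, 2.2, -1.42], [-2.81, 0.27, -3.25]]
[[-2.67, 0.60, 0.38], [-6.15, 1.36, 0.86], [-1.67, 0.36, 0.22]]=a @ [[1.08, -0.24, -0.15], [-2.4, 0.53, 0.34], [-0.62, 0.14, 0.09]]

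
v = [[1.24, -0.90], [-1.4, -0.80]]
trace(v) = 0.44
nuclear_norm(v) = 3.07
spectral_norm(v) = 1.87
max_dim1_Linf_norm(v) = 1.4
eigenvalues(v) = [1.74, -1.3]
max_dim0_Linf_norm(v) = 1.4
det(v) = -2.25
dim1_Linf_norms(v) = [1.24, 1.4]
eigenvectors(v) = [[0.88, 0.33], [-0.48, 0.94]]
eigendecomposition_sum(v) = [[1.45,-0.52],  [-0.8,0.28]] + [[-0.21, -0.38], [-0.60, -1.08]]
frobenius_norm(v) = 2.22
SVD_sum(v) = [[1.24,0.0], [-1.4,-0.0]] + [[0.00, -0.9], [0.00, -0.80]]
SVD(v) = [[-0.66,0.75], [0.75,0.66]] @ diag([1.8701892455033415, 1.2041562132894728]) @ [[-1.00, -0.00], [0.00, -1.0]]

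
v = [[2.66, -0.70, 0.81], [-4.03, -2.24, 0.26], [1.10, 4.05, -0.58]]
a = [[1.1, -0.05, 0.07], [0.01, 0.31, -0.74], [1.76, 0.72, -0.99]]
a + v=[[3.76, -0.75, 0.88], [-4.02, -1.93, -0.48], [2.86, 4.77, -1.57]]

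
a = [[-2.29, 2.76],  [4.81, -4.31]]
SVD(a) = [[-0.48, 0.88], [0.88, 0.48]] @ diag([7.372959521224012, 0.4619176316099727]) @ [[0.72, -0.69], [0.69, 0.72]]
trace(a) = -6.60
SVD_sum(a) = [[-2.57, 2.47], [4.66, -4.47]] + [[0.28, 0.29], [0.15, 0.16]]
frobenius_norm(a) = 7.39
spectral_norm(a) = 7.37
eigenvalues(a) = [0.48, -7.08]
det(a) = -3.41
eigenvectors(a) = [[0.71, -0.5], [0.71, 0.87]]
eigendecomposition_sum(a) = [[0.30, 0.18], [0.31, 0.18]] + [[-2.59,2.58], [4.5,-4.49]]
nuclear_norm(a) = 7.83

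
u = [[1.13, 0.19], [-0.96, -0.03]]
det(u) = 0.15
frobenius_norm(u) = 1.50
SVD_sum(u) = [[1.14, 0.13], [-0.95, -0.11]] + [[-0.01,0.06], [-0.01,0.08]]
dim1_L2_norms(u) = [1.15, 0.96]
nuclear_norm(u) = 1.59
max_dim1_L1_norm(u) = 1.32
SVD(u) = [[-0.77, 0.64], [0.64, 0.77]] @ diag([1.4918416506288577, 0.09954139565509694]) @ [[-0.99, -0.11], [-0.11, 0.99]]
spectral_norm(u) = 1.49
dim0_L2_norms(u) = [1.48, 0.19]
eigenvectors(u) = [[0.71, -0.19], [-0.7, 0.98]]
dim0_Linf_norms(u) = [1.13, 0.19]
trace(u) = 1.10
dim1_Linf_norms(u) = [1.13, 0.96]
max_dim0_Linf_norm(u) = 1.13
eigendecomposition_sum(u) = [[1.17, 0.23],[-1.15, -0.23]] + [[-0.04, -0.04], [0.19, 0.20]]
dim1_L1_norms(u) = [1.32, 0.99]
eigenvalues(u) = [0.94, 0.16]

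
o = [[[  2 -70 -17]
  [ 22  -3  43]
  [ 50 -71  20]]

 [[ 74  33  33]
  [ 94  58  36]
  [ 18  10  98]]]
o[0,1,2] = 43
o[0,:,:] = [[2, -70, -17], [22, -3, 43], [50, -71, 20]]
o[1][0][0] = 74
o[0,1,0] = 22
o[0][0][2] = -17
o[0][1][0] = 22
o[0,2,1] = -71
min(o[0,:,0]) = 2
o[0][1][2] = 43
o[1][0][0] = 74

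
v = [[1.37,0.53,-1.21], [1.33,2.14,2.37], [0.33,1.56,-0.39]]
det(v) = -7.18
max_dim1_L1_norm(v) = 5.84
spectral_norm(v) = 3.58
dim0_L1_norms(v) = [3.03, 4.23, 3.97]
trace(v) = 3.12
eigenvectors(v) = [[0.0, 0.80, 0.4], [0.92, -0.53, -0.59], [0.40, -0.30, 0.70]]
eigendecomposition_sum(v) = [[0.0, 0.00, 0.00],[2.19, 2.71, 1.06],[0.96, 1.19, 0.46]] + [[1.42, 0.26, -0.59],[-0.94, -0.17, 0.39],[-0.53, -0.1, 0.22]] + [[-0.05,0.27,-0.62],[0.08,-0.40,0.92],[-0.09,0.47,-1.08]]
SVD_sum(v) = [[0.09, 0.16, 0.13], [1.39, 2.41, 2.00], [0.41, 0.71, 0.59]] + [[0.91, 0.67, -1.44], [-0.21, -0.16, 0.34], [0.52, 0.38, -0.82]] + [[0.37, -0.3, 0.1], [0.15, -0.12, 0.04], [-0.59, 0.47, -0.16]]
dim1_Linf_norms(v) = [1.37, 2.37, 1.56]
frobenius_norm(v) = 4.28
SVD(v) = [[-0.06, 0.85, -0.52], [-0.96, -0.2, -0.21], [-0.28, 0.49, 0.83]] @ diag([3.5788819253254394, 2.144677586957853, 0.9348059759006242]) @ [[-0.41,-0.7,-0.58], [0.50,0.37,-0.79], [-0.77,0.61,-0.2]]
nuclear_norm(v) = 6.66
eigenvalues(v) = [3.18, 1.47, -1.53]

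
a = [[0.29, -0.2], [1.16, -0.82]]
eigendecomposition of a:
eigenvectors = [[0.58, 0.23], [0.81, 0.97]]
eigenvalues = [0.01, -0.54]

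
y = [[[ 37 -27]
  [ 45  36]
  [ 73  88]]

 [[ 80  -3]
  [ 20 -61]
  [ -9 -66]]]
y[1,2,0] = -9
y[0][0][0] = 37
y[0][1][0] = 45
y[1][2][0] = -9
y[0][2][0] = 73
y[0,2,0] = 73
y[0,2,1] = 88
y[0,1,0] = 45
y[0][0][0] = 37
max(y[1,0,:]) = 80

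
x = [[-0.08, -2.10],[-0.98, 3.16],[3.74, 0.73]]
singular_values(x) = [3.89, 3.84]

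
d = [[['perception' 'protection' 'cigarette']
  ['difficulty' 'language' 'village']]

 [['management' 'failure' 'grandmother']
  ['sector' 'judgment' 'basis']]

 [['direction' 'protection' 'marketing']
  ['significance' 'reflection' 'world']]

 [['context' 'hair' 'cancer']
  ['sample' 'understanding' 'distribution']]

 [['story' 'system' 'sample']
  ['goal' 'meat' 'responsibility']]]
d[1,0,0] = 'management'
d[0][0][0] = 'perception'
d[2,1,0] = 'significance'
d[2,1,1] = 'reflection'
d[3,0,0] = 'context'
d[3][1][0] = 'sample'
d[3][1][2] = 'distribution'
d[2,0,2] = 'marketing'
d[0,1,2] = 'village'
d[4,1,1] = 'meat'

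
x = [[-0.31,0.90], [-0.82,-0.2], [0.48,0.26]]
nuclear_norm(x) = 1.96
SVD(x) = [[-0.20, 0.97], [-0.84, -0.11], [0.51, 0.21]] @ diag([1.00003230980242, 0.9573063142752359]) @ [[0.99, 0.12], [-0.12, 0.99]]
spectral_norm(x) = 1.00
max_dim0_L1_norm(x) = 1.61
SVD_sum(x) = [[-0.20,-0.02], [-0.83,-0.10], [0.50,0.06]] + [[-0.11, 0.92], [0.01, -0.1], [-0.02, 0.20]]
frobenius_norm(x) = 1.38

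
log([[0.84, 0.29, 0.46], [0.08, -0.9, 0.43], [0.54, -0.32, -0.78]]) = [[0.00, 0.74, -0.27], [-0.75, 0.01, 2.64], [0.28, -2.61, -0.01]]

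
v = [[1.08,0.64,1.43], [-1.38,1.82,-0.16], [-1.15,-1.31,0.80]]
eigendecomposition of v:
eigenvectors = [[-0.25-0.59j,-0.25+0.59j,0.21+0.00j],[(0.27-0.32j),(0.27+0.32j),(-0.81+0j)],[0.65+0.00j,0.65-0.00j,0.55+0.00j]]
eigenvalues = [(0.7+1.7j), (0.7-1.7j), (2.29+0j)]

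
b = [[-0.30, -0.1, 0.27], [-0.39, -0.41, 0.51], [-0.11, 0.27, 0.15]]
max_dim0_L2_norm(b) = 0.6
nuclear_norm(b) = 1.27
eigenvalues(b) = [-0.71, -0.11, 0.25]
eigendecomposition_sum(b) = [[-0.14, -0.19, 0.16],[-0.34, -0.46, 0.38],[0.09, 0.12, -0.10]] + [[-0.11, 0.05, 0.02], [0.02, -0.01, -0.00], [-0.07, 0.03, 0.01]] + [[-0.05,0.05,0.09], [-0.07,0.06,0.13], [-0.13,0.12,0.24]]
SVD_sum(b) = [[-0.23, -0.18, 0.27], [-0.43, -0.35, 0.52], [-0.02, -0.02, 0.03]] + [[-0.03, 0.09, 0.03], [0.02, -0.06, -0.02], [-0.1, 0.29, 0.11]] + [[-0.04,-0.0,-0.03], [0.02,0.00,0.02], [0.02,0.0,0.01]]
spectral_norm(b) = 0.86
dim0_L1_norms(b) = [0.8, 0.78, 0.93]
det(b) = 0.02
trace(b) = -0.56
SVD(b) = [[-0.47, 0.28, -0.84],[-0.88, -0.20, 0.43],[-0.05, 0.94, 0.34]] @ diag([0.8585114729370165, 0.34583325149473215, 0.06369782567793235]) @ [[0.57, 0.46, -0.68], [-0.32, 0.89, 0.33], [0.76, 0.03, 0.65]]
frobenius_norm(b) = 0.93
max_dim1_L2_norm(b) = 0.76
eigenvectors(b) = [[0.38, 0.83, 0.33], [0.90, -0.17, 0.45], [-0.23, 0.53, 0.83]]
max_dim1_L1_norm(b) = 1.31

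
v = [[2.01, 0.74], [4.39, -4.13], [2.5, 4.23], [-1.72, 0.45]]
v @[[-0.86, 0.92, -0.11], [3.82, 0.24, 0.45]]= [[1.10, 2.03, 0.11],  [-19.55, 3.05, -2.34],  [14.01, 3.32, 1.63],  [3.2, -1.47, 0.39]]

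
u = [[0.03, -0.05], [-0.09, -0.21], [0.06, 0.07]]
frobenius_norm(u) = 0.25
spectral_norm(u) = 0.25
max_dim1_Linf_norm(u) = 0.21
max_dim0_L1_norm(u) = 0.33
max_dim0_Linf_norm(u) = 0.21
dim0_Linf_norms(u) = [0.09, 0.21]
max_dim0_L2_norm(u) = 0.23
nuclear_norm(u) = 0.30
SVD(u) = [[-0.14, 0.87], [-0.92, 0.06], [0.36, 0.48]] @ diag([0.2472175530567721, 0.054621254659904014]) @ [[0.41,0.91], [0.91,-0.41]]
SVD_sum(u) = [[-0.01, -0.03], [-0.09, -0.21], [0.04, 0.08]] + [[0.04, -0.02], [0.0, -0.0], [0.02, -0.01]]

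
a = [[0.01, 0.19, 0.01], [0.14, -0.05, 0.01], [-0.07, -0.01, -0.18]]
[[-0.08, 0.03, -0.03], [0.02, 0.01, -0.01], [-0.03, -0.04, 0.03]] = a @ [[-0.01, 0.10, -0.1], [-0.43, 0.17, -0.16], [0.17, 0.16, -0.14]]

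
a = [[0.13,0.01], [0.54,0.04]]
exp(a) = [[1.14, 0.01], [0.59, 1.04]]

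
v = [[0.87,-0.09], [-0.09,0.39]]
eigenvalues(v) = [0.89, 0.37]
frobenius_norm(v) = 0.96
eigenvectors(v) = [[0.98, 0.18], [-0.18, 0.98]]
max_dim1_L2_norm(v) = 0.87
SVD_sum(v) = [[0.86,-0.16], [-0.16,0.03]] + [[0.01, 0.07], [0.07, 0.36]]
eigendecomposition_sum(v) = [[0.86, -0.16],[-0.16, 0.03]] + [[0.01,0.07], [0.07,0.36]]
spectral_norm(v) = 0.89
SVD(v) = [[-0.98, 0.18], [0.18, 0.98]] @ diag([0.8863201123595258, 0.3736798876404741]) @ [[-0.98,0.18], [0.18,0.98]]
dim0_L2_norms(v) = [0.87, 0.4]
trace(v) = 1.26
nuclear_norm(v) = 1.26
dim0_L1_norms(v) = [0.96, 0.48]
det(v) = 0.33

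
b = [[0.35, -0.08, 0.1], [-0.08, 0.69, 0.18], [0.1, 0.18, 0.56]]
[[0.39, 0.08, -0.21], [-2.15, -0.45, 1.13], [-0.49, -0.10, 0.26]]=b @[[0.40, 0.08, -0.21],[-3.08, -0.65, 1.62],[0.05, 0.01, -0.02]]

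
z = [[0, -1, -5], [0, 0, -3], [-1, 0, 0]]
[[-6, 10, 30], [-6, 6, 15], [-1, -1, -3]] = z @ [[1, 1, 3], [-4, 0, -5], [2, -2, -5]]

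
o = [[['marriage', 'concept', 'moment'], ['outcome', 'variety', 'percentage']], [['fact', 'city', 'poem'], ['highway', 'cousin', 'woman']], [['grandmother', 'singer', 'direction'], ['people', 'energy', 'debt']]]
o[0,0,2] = 'moment'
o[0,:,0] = ['marriage', 'outcome']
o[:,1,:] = [['outcome', 'variety', 'percentage'], ['highway', 'cousin', 'woman'], ['people', 'energy', 'debt']]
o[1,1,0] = 'highway'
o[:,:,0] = [['marriage', 'outcome'], ['fact', 'highway'], ['grandmother', 'people']]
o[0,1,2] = 'percentage'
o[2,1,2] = 'debt'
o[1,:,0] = ['fact', 'highway']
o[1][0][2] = 'poem'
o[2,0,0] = 'grandmother'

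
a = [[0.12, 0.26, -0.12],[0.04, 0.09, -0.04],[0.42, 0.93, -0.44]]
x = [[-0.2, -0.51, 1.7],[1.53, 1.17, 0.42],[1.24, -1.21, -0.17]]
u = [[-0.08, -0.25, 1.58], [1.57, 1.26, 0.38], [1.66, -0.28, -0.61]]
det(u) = -4.34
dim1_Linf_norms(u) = [1.58, 1.57, 1.66]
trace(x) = 0.80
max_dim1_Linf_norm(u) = 1.66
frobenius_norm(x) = 3.18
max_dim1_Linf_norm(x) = 1.7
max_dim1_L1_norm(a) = 1.79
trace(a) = -0.23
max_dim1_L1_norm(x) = 3.12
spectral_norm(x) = 2.02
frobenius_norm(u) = 3.16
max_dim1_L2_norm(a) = 1.11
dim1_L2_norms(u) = [1.6, 2.05, 1.79]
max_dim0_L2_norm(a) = 0.97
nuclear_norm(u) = 5.19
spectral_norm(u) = 2.42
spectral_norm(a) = 1.16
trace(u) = 0.57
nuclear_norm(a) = 1.16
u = x + a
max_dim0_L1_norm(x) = 2.97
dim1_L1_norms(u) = [1.91, 3.21, 2.55]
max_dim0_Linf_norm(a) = 0.93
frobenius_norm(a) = 1.16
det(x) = -6.07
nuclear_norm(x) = 5.49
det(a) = -0.00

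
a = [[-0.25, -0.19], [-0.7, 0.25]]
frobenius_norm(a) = 0.81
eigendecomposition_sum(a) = [[-0.35, -0.10], [-0.35, -0.10]] + [[0.10, -0.09], [-0.35, 0.35]]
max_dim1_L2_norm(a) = 0.74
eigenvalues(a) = [-0.44, 0.44]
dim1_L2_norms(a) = [0.31, 0.74]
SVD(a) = [[-0.25,-0.97], [-0.97,0.25]] @ diag([0.7654164965986111, 0.2554164965986111]) @ [[0.97, -0.25], [0.25, 0.97]]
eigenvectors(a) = [[-0.7, 0.26],[-0.71, -0.96]]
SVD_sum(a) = [[-0.19, 0.05], [-0.72, 0.19]] + [[-0.06, -0.24],[0.02, 0.06]]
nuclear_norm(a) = 1.02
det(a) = -0.20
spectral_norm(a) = 0.77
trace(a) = 0.00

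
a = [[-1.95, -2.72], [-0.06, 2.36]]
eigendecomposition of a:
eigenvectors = [[-1.0, 0.53], [-0.01, -0.85]]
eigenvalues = [-1.99, 2.4]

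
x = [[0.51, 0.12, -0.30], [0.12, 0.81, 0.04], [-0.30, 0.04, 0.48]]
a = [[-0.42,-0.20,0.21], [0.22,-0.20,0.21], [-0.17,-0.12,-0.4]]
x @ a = [[-0.14,-0.09,0.25], [0.12,-0.19,0.18], [0.05,-0.01,-0.25]]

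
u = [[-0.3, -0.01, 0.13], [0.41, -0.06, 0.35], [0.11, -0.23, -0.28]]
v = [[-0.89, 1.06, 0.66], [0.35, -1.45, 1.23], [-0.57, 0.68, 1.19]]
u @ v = [[0.19, -0.22, -0.06], [-0.59, 0.76, 0.61], [-0.02, 0.26, -0.54]]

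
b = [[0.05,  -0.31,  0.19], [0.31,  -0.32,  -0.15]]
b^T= [[0.05, 0.31], [-0.31, -0.32], [0.19, -0.15]]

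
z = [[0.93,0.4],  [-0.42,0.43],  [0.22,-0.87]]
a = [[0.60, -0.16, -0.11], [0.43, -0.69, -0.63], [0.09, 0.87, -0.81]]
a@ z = [[0.6, 0.27], [0.55, 0.42], [-0.46, 1.11]]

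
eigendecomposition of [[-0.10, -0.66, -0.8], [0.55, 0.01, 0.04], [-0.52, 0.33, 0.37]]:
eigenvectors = [[0.24,  -0.04,  -0.47], [-0.73,  -0.77,  -0.48], [0.64,  0.64,  0.74]]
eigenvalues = [-0.21, 0.0, 0.49]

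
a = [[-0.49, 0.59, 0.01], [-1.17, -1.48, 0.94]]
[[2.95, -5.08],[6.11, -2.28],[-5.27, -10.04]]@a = [[4.50, 9.26, -4.75], [-0.33, 6.98, -2.08], [14.33, 11.75, -9.49]]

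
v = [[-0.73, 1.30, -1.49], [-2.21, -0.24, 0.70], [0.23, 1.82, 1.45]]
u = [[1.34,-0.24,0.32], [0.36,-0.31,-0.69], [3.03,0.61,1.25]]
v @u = [[-5.02, -1.14, -2.99], [-0.93, 1.03, 0.33], [5.36, 0.27, 0.63]]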